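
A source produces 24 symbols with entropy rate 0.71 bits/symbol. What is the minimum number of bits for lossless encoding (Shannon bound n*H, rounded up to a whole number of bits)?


Minimum bits >= n * H = 24 * 0.71 = 17.04, rounded up to a whole number of bits = 18

18 bits


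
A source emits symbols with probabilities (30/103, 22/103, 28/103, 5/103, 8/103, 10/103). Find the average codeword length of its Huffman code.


Huffman construction (repeatedly merge the two least-probable nodes; each merge adds 1 bit to every symbol beneath it): 5/103 + 8/103 = 13/103; 10/103 + 13/103 = 23/103; 22/103 + 23/103 = 45/103; 28/103 + 30/103 = 58/103; 45/103 + 58/103 = 1. Resulting codeword lengths (in the order the probabilities were given): (2, 2, 2, 4, 4, 3). L_avg = sum(p_i * l_i) = 30/103*2 + 22/103*2 + 28/103*2 + 5/103*4 + 8/103*4 + 10/103*3 = 242/103 = 2.3495

2.3495 bits


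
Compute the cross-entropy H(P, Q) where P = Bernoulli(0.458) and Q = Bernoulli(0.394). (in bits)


H(P,Q) = -p*log2(q) - (1-p)*log2(1-q). -0.458*log2(0.394) = 0.615429; -0.542*log2(0.606) = 0.391655. H(P,Q) = 0.615429 + 0.391655 = 1.0071

1.0071 bits


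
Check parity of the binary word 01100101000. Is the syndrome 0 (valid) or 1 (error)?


Syndrome = XOR of all bits = 0 XOR 1 XOR 1 XOR 0 XOR 0 XOR 1 XOR 0 XOR 1 XOR 0 XOR 0 XOR 0 = 0

0


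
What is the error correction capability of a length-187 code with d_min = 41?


Correction capability = floor((d-1)/2) = floor((41-1)/2) = 20

20 errors


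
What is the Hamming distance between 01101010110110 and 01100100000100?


Count differing positions: . . . . ^ ^ ^ . ^ ^ . . ^ . = 6 differences

6


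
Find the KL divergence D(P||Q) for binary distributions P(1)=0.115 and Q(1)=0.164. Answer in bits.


KL = p*log2(p/q) + (1-p)*log2((1-p)/(1-q)) = 0.115*log2(0.115/0.164) + 0.885*log2(0.885/0.836) = 0.0138

0.0138 bits


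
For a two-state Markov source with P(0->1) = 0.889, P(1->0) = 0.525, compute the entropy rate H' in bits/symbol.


Stationary distribution: pi_0 = p10/(p01+p10) = 0.3713, pi_1 = 0.6287. Entropy rate H' = pi_0*H(p01) + pi_1*H(p10) = 0.3713*0.5029 + 0.6287*0.9982 = 0.8143

0.8143 bits/symbol


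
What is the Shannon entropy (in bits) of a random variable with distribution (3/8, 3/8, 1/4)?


H = -sum(p_i * log2(p_i)). Terms: -(3/8)*log2(3/8) = 0.530639; -(3/8)*log2(3/8) = 0.530639; -(1/4)*log2(1/4) = 0.500000. H = 0.530639 + 0.530639 + 0.500000 = 1.5613

1.5613 bits


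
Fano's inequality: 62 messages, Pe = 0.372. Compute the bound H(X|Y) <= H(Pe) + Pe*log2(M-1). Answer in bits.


H(Pe) = -Pe*log2(Pe) - (1-Pe)*log2(1-Pe) = -0.372*log2(0.372) - 0.628*log2(0.628) = 0.530705 + 0.421491 = 0.9522. Pe*log2(M-1) = 0.372*log2(61) = 2.206234. Bound = H(Pe) + Pe*log2(M-1) = 0.530705 + 0.421491 + 2.206234 = 3.1584

3.1584 bits


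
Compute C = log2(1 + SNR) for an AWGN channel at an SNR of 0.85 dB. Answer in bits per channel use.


SNR_linear = 10^(0.85/10) = 1.2162; C = log2(1 + SNR_linear) = log2(1 + 1.2162) = 1.1481

1.1481 bits/channel use


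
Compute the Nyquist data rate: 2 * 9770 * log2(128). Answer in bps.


Rate = 2 * B * log2(M) = 2 * 9770 * 7.0 = 136780.0

136780.0 bps


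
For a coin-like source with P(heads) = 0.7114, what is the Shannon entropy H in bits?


H = -p*log2(p) - (1-p)*log2(1-p). -0.7114*log2(0.7114) = 0.349487; -0.2886*log2(0.2886) = 0.517418. H = 0.349487 + 0.517418 = 0.8669

0.8669 bits


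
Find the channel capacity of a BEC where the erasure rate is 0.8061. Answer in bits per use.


C = 1 - epsilon = 1 - 0.8061 = 0.1939

0.1939 bits


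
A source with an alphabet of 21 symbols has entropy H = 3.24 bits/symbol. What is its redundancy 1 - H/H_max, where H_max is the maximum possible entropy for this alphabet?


H_max = log2(K) = log2(21) = 4.3923 bits/symbol. Redundancy = 1 - H/H_max = 1 - 3.24/4.3923 = 1 - 0.7377 = 0.2623

0.2623


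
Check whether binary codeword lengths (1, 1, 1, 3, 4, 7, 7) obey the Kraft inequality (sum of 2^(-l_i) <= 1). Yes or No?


Kraft sum = sum(2^(-l_i)) = 1.7031, need <= 1. Result: violated (a binary prefix-free code with these lengths cannot exist)

No


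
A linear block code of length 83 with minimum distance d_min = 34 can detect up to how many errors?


Detection capability = d_min - 1 = 34 - 1 = 33

33 errors


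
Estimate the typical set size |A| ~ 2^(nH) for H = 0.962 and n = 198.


log2|A_typical| = nH = 198 * 0.962 = 190.476, so |A_typical| ~ 2^190.476 = 2.183e+57

2.183e+57


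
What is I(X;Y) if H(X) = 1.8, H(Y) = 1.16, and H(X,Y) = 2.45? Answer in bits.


I(X;Y) = H(X) + H(Y) - H(X,Y) = 1.8 + 1.16 - 2.45 = 0.51

0.51 bits


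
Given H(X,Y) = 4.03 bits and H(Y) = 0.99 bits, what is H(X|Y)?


H(X|Y) = H(X,Y) - H(Y) = 4.03 - 0.99 = 3.04

3.04 bits


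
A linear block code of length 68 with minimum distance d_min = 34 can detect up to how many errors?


Detection capability = d_min - 1 = 34 - 1 = 33

33 errors


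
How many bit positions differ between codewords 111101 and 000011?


Count differing positions: ^ ^ ^ ^ ^ . = 5 differences

5


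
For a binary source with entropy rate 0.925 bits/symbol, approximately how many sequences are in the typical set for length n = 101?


log2|A_typical| = nH = 101 * 0.925 = 93.425, so |A_typical| ~ 2^93.425 = 1.330e+28

1.330e+28


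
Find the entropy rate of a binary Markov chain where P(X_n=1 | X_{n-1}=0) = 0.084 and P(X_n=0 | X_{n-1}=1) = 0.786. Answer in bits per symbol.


Stationary distribution: pi_0 = p10/(p01+p10) = 0.9034, pi_1 = 0.0966. Entropy rate H' = pi_0*H(p01) + pi_1*H(p10) = 0.9034*0.4161 + 0.0966*0.7491 = 0.4483

0.4483 bits/symbol


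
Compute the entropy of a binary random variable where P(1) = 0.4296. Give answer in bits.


H = -p*log2(p) - (1-p)*log2(1-p). -0.4296*log2(0.4296) = 0.523654; -0.5704*log2(0.5704) = 0.461998. H = 0.523654 + 0.461998 = 0.9857

0.9857 bits


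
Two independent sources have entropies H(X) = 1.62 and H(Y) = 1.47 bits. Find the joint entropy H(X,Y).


For independent variables, H(X,Y) = H(X) + H(Y) = 1.62 + 1.47 = 3.09

3.09 bits


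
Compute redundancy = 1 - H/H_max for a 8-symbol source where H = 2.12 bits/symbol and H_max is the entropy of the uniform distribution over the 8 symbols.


H_max = log2(K) = log2(8) = 3.0 bits/symbol. Redundancy = 1 - H/H_max = 1 - 2.12/3.0 = 1 - 0.7067 = 0.2933

0.2933


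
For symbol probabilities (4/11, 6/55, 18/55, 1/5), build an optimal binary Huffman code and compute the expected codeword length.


Huffman construction (repeatedly merge the two least-probable nodes; each merge adds 1 bit to every symbol beneath it): 6/55 + 1/5 = 17/55; 17/55 + 18/55 = 7/11; 4/11 + 7/11 = 1. Resulting codeword lengths (in the order the probabilities were given): (1, 3, 2, 3). L_avg = sum(p_i * l_i) = 4/11*1 + 6/55*3 + 18/55*2 + 1/5*3 = 107/55 = 1.9455

1.9455 bits


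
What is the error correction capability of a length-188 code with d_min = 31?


Correction capability = floor((d-1)/2) = floor((31-1)/2) = 15

15 errors


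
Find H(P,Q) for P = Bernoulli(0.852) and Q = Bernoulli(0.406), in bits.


H(P,Q) = -p*log2(q) - (1-p)*log2(1-q). -0.852*log2(0.406) = 1.107982; -0.148*log2(0.594) = 0.111217. H(P,Q) = 1.107982 + 0.111217 = 1.2192

1.2192 bits


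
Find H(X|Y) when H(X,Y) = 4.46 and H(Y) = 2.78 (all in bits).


H(X|Y) = H(X,Y) - H(Y) = 4.46 - 2.78 = 1.68

1.68 bits


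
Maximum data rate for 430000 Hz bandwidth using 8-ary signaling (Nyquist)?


Rate = 2 * B * log2(M) = 2 * 430000 * 3.0 = 2580000.0

2580000.0 bps


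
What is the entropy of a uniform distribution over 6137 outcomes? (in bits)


H = log2(n) = log2(6137) = 12.5833

12.5833 bits


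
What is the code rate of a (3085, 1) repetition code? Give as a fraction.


Rate = k/n = 1/3085

1/3085


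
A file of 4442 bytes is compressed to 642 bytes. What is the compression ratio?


Ratio = original / compressed = 4442 / 642 = 6.919

6.919


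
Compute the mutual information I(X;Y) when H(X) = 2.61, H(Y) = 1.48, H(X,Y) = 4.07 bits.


I(X;Y) = H(X) + H(Y) - H(X,Y) = 2.61 + 1.48 - 4.07 = 0.02

0.02 bits


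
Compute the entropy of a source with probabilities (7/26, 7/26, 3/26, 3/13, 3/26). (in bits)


H = -sum(p_i * log2(p_i)). Terms: -(7/26)*log2(7/26) = 0.509677; -(7/26)*log2(7/26) = 0.509677; -(3/26)*log2(3/26) = 0.359478; -(3/13)*log2(3/13) = 0.488187; -(3/26)*log2(3/26) = 0.359478. H = 0.509677 + 0.509677 + 0.359478 + 0.488187 + 0.359478 = 2.2265

2.2265 bits


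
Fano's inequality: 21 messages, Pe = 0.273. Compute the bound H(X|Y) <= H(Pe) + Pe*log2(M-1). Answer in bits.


H(Pe) = -Pe*log2(Pe) - (1-Pe)*log2(1-Pe) = -0.273*log2(0.273) - 0.727*log2(0.727) = 0.511336 + 0.334400 = 0.8457. Pe*log2(M-1) = 0.273*log2(20) = 1.179886. Bound = H(Pe) + Pe*log2(M-1) = 0.511336 + 0.334400 + 1.179886 = 2.0256

2.0256 bits


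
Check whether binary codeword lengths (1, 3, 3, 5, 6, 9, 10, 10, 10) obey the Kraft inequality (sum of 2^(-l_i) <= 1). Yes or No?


Kraft sum = sum(2^(-l_i)) = 0.8018, need <= 1. Result: satisfied (a binary prefix-free code with these lengths exists)

Yes


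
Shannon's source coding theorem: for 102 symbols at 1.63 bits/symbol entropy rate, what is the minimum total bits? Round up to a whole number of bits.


Minimum bits >= n * H = 102 * 1.63 = 166.26, rounded up to a whole number of bits = 167

167 bits


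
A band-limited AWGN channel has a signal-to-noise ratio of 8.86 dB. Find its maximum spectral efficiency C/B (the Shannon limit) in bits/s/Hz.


SNR_linear = 10^(8.86/10) = 7.6913; C/B = log2(1 + SNR_linear) = log2(1 + 7.6913) = 3.1196

3.1196 bits/s/Hz


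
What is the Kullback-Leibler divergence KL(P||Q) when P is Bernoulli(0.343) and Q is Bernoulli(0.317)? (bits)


KL = p*log2(p/q) + (1-p)*log2((1-p)/(1-q)) = 0.343*log2(0.343/0.317) + 0.657*log2(0.657/0.683) = 0.0022

0.0022 bits


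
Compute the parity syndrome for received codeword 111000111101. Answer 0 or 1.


Syndrome = XOR of all bits = 1 XOR 1 XOR 1 XOR 0 XOR 0 XOR 0 XOR 1 XOR 1 XOR 1 XOR 1 XOR 0 XOR 1 = 0

0


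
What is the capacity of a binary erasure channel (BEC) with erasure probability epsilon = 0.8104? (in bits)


C = 1 - epsilon = 1 - 0.8104 = 0.1896

0.1896 bits


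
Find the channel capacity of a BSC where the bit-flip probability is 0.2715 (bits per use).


H(p) = -p*log2(p) - (1-p)*log2(1-p) = -0.2715*log2(0.2715) - 0.7285*log2(0.7285) = 0.510685 + 0.332924 = 0.8436. C = 1 - H(p) = 1 - 0.8436 = 0.1564

0.1564 bits


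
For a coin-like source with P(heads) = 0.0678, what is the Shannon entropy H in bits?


H = -p*log2(p) - (1-p)*log2(1-p). -0.0678*log2(0.0678) = 0.263238; -0.9322*log2(0.9322) = 0.094421. H = 0.263238 + 0.094421 = 0.3577

0.3577 bits


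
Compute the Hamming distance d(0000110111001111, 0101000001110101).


Count differing positions: . ^ . ^ ^ ^ . ^ ^ . ^ ^ ^ . ^ . = 10 differences

10


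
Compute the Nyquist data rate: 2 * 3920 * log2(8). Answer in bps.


Rate = 2 * B * log2(M) = 2 * 3920 * 3.0 = 23520.0

23520.0 bps


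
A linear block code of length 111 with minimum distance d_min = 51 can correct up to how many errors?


Correction capability = floor((d-1)/2) = floor((51-1)/2) = 25

25 errors


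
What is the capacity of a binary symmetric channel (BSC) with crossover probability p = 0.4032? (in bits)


H(p) = -p*log2(p) - (1-p)*log2(1-p) = -0.4032*log2(0.4032) - 0.5968*log2(0.5968) = 0.528366 + 0.444425 = 0.9728. C = 1 - H(p) = 1 - 0.9728 = 0.0272

0.0272 bits


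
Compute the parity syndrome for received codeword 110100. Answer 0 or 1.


Syndrome = XOR of all bits = 1 XOR 1 XOR 0 XOR 1 XOR 0 XOR 0 = 1

1


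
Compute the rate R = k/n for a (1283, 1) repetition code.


Rate = k/n = 1/1283

1/1283


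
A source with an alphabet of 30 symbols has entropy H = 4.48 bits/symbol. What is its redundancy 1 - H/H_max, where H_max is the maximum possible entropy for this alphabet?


H_max = log2(K) = log2(30) = 4.9069 bits/symbol. Redundancy = 1 - H/H_max = 1 - 4.48/4.9069 = 1 - 0.913 = 0.087

0.087


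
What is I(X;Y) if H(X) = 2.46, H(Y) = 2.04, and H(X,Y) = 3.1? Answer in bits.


I(X;Y) = H(X) + H(Y) - H(X,Y) = 2.46 + 2.04 - 3.1 = 1.4

1.4 bits


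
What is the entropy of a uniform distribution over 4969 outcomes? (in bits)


H = log2(n) = log2(4969) = 12.2787

12.2787 bits


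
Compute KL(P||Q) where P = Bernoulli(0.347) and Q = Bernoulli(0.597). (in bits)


KL = p*log2(p/q) + (1-p)*log2((1-p)/(1-q)) = 0.347*log2(0.347/0.597) + 0.653*log2(0.653/0.403) = 0.1831

0.1831 bits


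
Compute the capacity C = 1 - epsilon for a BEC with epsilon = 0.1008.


C = 1 - epsilon = 1 - 0.1008 = 0.8992

0.8992 bits


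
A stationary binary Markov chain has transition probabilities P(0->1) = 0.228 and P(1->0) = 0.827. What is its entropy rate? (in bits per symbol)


Stationary distribution: pi_0 = p10/(p01+p10) = 0.7839, pi_1 = 0.2161. Entropy rate H' = pi_0*H(p01) + pi_1*H(p10) = 0.7839*0.7745 + 0.2161*0.6645 = 0.7507

0.7507 bits/symbol


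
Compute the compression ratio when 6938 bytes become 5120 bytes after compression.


Ratio = original / compressed = 6938 / 5120 = 1.3551

1.3551


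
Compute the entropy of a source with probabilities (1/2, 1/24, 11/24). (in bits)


H = -sum(p_i * log2(p_i)). Terms: -(1/2)*log2(1/2) = 0.500000; -(1/24)*log2(1/24) = 0.191040; -(11/24)*log2(11/24) = 0.515868. H = 0.500000 + 0.191040 + 0.515868 = 1.2069

1.2069 bits


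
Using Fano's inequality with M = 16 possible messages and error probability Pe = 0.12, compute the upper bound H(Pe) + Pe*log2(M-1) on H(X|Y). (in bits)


H(Pe) = -Pe*log2(Pe) - (1-Pe)*log2(1-Pe) = -0.12*log2(0.12) - 0.88*log2(0.88) = 0.367067 + 0.162294 = 0.5294. Pe*log2(M-1) = 0.12*log2(15) = 0.468827. Bound = H(Pe) + Pe*log2(M-1) = 0.367067 + 0.162294 + 0.468827 = 0.9982

0.9982 bits


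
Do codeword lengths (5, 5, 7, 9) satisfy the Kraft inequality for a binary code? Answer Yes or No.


Kraft sum = sum(2^(-l_i)) = 0.0723, need <= 1. Result: satisfied (a binary prefix-free code with these lengths exists)

Yes


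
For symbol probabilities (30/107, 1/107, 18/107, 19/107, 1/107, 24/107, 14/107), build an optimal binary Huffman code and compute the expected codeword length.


Huffman construction (repeatedly merge the two least-probable nodes; each merge adds 1 bit to every symbol beneath it): 1/107 + 1/107 = 2/107; 2/107 + 14/107 = 16/107; 16/107 + 18/107 = 34/107; 19/107 + 24/107 = 43/107; 30/107 + 34/107 = 64/107; 43/107 + 64/107 = 1. Resulting codeword lengths (in the order the probabilities were given): (2, 5, 3, 2, 5, 2, 4). L_avg = sum(p_i * l_i) = 30/107*2 + 1/107*5 + 18/107*3 + 19/107*2 + 1/107*5 + 24/107*2 + 14/107*4 = 266/107 = 2.486

2.486 bits


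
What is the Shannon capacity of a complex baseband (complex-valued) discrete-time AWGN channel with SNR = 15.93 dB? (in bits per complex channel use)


SNR_linear = 10^(15.93/10) = 39.1742; C = log2(1 + SNR_linear) = log2(1 + 39.1742) = 5.3282

5.3282 bits/channel use


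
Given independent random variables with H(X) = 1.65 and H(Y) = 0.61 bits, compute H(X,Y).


For independent variables, H(X,Y) = H(X) + H(Y) = 1.65 + 0.61 = 2.26

2.26 bits


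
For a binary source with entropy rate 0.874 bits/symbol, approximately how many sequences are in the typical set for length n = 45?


log2|A_typical| = nH = 45 * 0.874 = 39.33, so |A_typical| ~ 2^39.33 = 6.911e+11

6.911e+11


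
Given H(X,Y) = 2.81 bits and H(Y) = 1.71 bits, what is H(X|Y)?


H(X|Y) = H(X,Y) - H(Y) = 2.81 - 1.71 = 1.1

1.1 bits


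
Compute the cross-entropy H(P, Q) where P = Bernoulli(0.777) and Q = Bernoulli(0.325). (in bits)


H(P,Q) = -p*log2(q) - (1-p)*log2(1-q). -0.777*log2(0.325) = 1.259896; -0.223*log2(0.675) = 0.126450. H(P,Q) = 1.259896 + 0.126450 = 1.3863

1.3863 bits


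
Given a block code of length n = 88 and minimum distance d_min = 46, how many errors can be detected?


Detection capability = d_min - 1 = 46 - 1 = 45

45 errors


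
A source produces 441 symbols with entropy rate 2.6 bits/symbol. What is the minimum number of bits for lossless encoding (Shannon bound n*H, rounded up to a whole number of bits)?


Minimum bits >= n * H = 441 * 2.6 = 1146.6, rounded up to a whole number of bits = 1147

1147 bits


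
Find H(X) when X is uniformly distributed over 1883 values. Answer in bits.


H = log2(n) = log2(1883) = 10.8788

10.8788 bits


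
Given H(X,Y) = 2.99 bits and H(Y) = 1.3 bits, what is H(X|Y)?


H(X|Y) = H(X,Y) - H(Y) = 2.99 - 1.3 = 1.69

1.69 bits


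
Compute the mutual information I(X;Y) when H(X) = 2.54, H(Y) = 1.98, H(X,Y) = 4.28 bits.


I(X;Y) = H(X) + H(Y) - H(X,Y) = 2.54 + 1.98 - 4.28 = 0.24

0.24 bits


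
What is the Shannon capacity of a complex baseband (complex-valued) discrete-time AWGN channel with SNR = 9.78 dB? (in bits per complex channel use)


SNR_linear = 10^(9.78/10) = 9.506; C = log2(1 + SNR_linear) = log2(1 + 9.506) = 3.3931

3.3931 bits/channel use


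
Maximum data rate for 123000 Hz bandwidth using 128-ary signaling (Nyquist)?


Rate = 2 * B * log2(M) = 2 * 123000 * 7.0 = 1722000.0

1722000.0 bps


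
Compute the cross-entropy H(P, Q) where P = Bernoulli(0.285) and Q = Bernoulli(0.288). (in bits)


H(P,Q) = -p*log2(q) - (1-p)*log2(1-q). -0.285*log2(0.288) = 0.511820; -0.715*log2(0.712) = 0.350386. H(P,Q) = 0.511820 + 0.350386 = 0.8622

0.8622 bits


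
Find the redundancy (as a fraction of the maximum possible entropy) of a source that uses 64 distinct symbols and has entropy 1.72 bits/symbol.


H_max = log2(K) = log2(64) = 6.0 bits/symbol. Redundancy = 1 - H/H_max = 1 - 1.72/6.0 = 1 - 0.2867 = 0.7133

0.7133


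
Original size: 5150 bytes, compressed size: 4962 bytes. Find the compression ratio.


Ratio = original / compressed = 5150 / 4962 = 1.0379

1.0379


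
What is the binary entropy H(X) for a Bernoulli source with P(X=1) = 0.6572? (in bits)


H = -p*log2(p) - (1-p)*log2(1-p). -0.6572*log2(0.6572) = 0.397997; -0.3428*log2(0.3428) = 0.529476. H = 0.397997 + 0.529476 = 0.9275

0.9275 bits


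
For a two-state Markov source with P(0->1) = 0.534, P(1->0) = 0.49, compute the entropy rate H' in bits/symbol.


Stationary distribution: pi_0 = p10/(p01+p10) = 0.4785, pi_1 = 0.5215. Entropy rate H' = pi_0*H(p01) + pi_1*H(p10) = 0.4785*0.9967 + 0.5215*0.9997 = 0.9983

0.9983 bits/symbol


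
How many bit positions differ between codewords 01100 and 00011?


Count differing positions: . ^ ^ ^ ^ = 4 differences

4


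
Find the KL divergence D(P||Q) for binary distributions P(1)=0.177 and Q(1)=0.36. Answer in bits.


KL = p*log2(p/q) + (1-p)*log2((1-p)/(1-q)) = 0.177*log2(0.177/0.36) + 0.823*log2(0.823/0.64) = 0.1173

0.1173 bits


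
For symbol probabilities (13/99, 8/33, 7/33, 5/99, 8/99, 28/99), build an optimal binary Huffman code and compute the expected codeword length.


Huffman construction (repeatedly merge the two least-probable nodes; each merge adds 1 bit to every symbol beneath it): 5/99 + 8/99 = 13/99; 13/99 + 13/99 = 26/99; 7/33 + 8/33 = 5/11; 26/99 + 28/99 = 6/11; 5/11 + 6/11 = 1. Resulting codeword lengths (in the order the probabilities were given): (3, 2, 2, 4, 4, 2). L_avg = sum(p_i * l_i) = 13/99*3 + 8/33*2 + 7/33*2 + 5/99*4 + 8/99*4 + 28/99*2 = 79/33 = 2.3939

2.3939 bits


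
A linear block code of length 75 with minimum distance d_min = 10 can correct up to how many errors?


Correction capability = floor((d-1)/2) = floor((10-1)/2) = 4

4 errors


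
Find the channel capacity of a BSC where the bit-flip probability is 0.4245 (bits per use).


H(p) = -p*log2(p) - (1-p)*log2(1-p) = -0.4245*log2(0.4245) - 0.5755*log2(0.5755) = 0.524751 + 0.458738 = 0.9835. C = 1 - H(p) = 1 - 0.9835 = 0.0165

0.0165 bits


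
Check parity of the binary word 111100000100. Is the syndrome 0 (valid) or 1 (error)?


Syndrome = XOR of all bits = 1 XOR 1 XOR 1 XOR 1 XOR 0 XOR 0 XOR 0 XOR 0 XOR 0 XOR 1 XOR 0 XOR 0 = 1

1


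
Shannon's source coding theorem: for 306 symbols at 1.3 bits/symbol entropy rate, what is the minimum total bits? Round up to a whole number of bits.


Minimum bits >= n * H = 306 * 1.3 = 397.8, rounded up to a whole number of bits = 398

398 bits


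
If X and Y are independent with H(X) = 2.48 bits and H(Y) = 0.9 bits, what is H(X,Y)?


For independent variables, H(X,Y) = H(X) + H(Y) = 2.48 + 0.9 = 3.38

3.38 bits


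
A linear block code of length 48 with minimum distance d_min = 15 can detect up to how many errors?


Detection capability = d_min - 1 = 15 - 1 = 14

14 errors


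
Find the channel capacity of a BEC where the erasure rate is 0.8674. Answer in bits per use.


C = 1 - epsilon = 1 - 0.8674 = 0.1326

0.1326 bits


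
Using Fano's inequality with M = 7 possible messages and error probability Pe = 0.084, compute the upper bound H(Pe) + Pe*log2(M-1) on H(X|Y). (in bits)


H(Pe) = -Pe*log2(Pe) - (1-Pe)*log2(1-Pe) = -0.084*log2(0.084) - 0.916*log2(0.916) = 0.300171 + 0.115948 = 0.4161. Pe*log2(M-1) = 0.084*log2(6) = 0.217137. Bound = H(Pe) + Pe*log2(M-1) = 0.300171 + 0.115948 + 0.217137 = 0.6333

0.6333 bits


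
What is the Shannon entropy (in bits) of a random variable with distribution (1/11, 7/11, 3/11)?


H = -sum(p_i * log2(p_i)). Terms: -(1/11)*log2(1/11) = 0.314494; -(7/11)*log2(7/11) = 0.414958; -(3/11)*log2(3/11) = 0.511219. H = 0.314494 + 0.414958 + 0.511219 = 1.2407

1.2407 bits


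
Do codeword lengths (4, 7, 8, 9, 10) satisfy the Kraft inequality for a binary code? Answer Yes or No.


Kraft sum = sum(2^(-l_i)) = 0.0771, need <= 1. Result: satisfied (a binary prefix-free code with these lengths exists)

Yes


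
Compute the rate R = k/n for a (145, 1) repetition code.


Rate = k/n = 1/145

1/145


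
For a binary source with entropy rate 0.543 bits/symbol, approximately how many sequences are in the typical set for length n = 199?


log2|A_typical| = nH = 199 * 0.543 = 108.057, so |A_typical| ~ 2^108.057 = 3.376e+32

3.376e+32


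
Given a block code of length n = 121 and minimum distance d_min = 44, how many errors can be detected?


Detection capability = d_min - 1 = 44 - 1 = 43

43 errors


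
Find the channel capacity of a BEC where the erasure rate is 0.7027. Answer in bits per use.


C = 1 - epsilon = 1 - 0.7027 = 0.2973

0.2973 bits


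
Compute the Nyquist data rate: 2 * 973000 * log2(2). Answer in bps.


Rate = 2 * B * log2(M) = 2 * 973000 * 1.0 = 1946000.0

1946000.0 bps


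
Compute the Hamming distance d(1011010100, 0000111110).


Count differing positions: ^ . ^ ^ ^ . ^ . ^ . = 6 differences

6


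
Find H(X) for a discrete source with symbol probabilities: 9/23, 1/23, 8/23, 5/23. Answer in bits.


H = -sum(p_i * log2(p_i)). Terms: -(9/23)*log2(9/23) = 0.529684; -(1/23)*log2(1/23) = 0.196677; -(8/23)*log2(8/23) = 0.529935; -(5/23)*log2(5/23) = 0.478616. H = 0.529684 + 0.196677 + 0.529935 + 0.478616 = 1.7349

1.7349 bits


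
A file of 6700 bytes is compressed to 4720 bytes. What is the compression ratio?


Ratio = original / compressed = 6700 / 4720 = 1.4195

1.4195


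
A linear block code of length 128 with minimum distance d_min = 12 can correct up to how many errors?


Correction capability = floor((d-1)/2) = floor((12-1)/2) = 5

5 errors


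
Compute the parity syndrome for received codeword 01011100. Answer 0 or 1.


Syndrome = XOR of all bits = 0 XOR 1 XOR 0 XOR 1 XOR 1 XOR 1 XOR 0 XOR 0 = 0

0


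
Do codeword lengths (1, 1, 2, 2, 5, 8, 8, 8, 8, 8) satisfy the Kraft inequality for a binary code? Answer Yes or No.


Kraft sum = sum(2^(-l_i)) = 1.5508, need <= 1. Result: violated (a binary prefix-free code with these lengths cannot exist)

No


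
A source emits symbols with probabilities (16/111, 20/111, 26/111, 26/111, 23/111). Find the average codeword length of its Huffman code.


Huffman construction (repeatedly merge the two least-probable nodes; each merge adds 1 bit to every symbol beneath it): 16/111 + 20/111 = 12/37; 23/111 + 26/111 = 49/111; 26/111 + 12/37 = 62/111; 49/111 + 62/111 = 1. Resulting codeword lengths (in the order the probabilities were given): (3, 3, 2, 2, 2). L_avg = sum(p_i * l_i) = 16/111*3 + 20/111*3 + 26/111*2 + 26/111*2 + 23/111*2 = 86/37 = 2.3243

2.3243 bits


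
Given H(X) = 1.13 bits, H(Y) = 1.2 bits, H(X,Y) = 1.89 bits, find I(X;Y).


I(X;Y) = H(X) + H(Y) - H(X,Y) = 1.13 + 1.2 - 1.89 = 0.44

0.44 bits


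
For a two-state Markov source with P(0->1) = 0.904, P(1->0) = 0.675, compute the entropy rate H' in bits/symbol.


Stationary distribution: pi_0 = p10/(p01+p10) = 0.4275, pi_1 = 0.5725. Entropy rate H' = pi_0*H(p01) + pi_1*H(p10) = 0.4275*0.4562 + 0.5725*0.9097 = 0.7158

0.7158 bits/symbol


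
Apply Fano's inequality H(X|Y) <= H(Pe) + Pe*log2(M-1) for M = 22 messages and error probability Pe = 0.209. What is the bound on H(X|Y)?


H(Pe) = -Pe*log2(Pe) - (1-Pe)*log2(1-Pe) = -0.209*log2(0.209) - 0.791*log2(0.791) = 0.472011 + 0.267556 = 0.7396. Pe*log2(M-1) = 0.209*log2(21) = 0.917994. Bound = H(Pe) + Pe*log2(M-1) = 0.472011 + 0.267556 + 0.917994 = 1.6576

1.6576 bits


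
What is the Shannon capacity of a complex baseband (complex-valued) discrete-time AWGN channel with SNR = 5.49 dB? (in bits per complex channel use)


SNR_linear = 10^(5.49/10) = 3.54; C = log2(1 + SNR_linear) = log2(1 + 3.54) = 2.1827

2.1827 bits/channel use


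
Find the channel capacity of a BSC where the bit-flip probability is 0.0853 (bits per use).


H(p) = -p*log2(p) - (1-p)*log2(1-p) = -0.0853*log2(0.0853) - 0.9147*log2(0.9147) = 0.302927 + 0.117657 = 0.4206. C = 1 - H(p) = 1 - 0.4206 = 0.5794

0.5794 bits


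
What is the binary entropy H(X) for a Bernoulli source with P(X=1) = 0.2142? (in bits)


H = -p*log2(p) - (1-p)*log2(1-p). -0.2142*log2(0.2142) = 0.476160; -0.7858*log2(0.7858) = 0.273274. H = 0.476160 + 0.273274 = 0.7494

0.7494 bits


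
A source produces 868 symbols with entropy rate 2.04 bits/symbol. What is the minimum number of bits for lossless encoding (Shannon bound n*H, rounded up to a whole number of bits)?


Minimum bits >= n * H = 868 * 2.04 = 1770.72, rounded up to a whole number of bits = 1771

1771 bits


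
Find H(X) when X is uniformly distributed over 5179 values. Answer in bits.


H = log2(n) = log2(5179) = 12.3385

12.3385 bits


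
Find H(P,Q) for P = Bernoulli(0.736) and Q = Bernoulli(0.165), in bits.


H(P,Q) = -p*log2(q) - (1-p)*log2(1-q). -0.736*log2(0.165) = 1.913204; -0.264*log2(0.835) = 0.068680. H(P,Q) = 1.913204 + 0.068680 = 1.9819

1.9819 bits


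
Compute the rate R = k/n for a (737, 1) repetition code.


Rate = k/n = 1/737

1/737


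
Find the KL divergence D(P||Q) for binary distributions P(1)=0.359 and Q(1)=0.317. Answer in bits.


KL = p*log2(p/q) + (1-p)*log2((1-p)/(1-q)) = 0.359*log2(0.359/0.317) + 0.641*log2(0.641/0.683) = 0.0058

0.0058 bits


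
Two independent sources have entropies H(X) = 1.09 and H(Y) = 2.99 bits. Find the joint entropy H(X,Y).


For independent variables, H(X,Y) = H(X) + H(Y) = 1.09 + 2.99 = 4.08

4.08 bits


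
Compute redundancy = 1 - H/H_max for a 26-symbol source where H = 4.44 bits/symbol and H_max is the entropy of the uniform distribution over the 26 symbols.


H_max = log2(K) = log2(26) = 4.7004 bits/symbol. Redundancy = 1 - H/H_max = 1 - 4.44/4.7004 = 1 - 0.9446 = 0.0554

0.0554


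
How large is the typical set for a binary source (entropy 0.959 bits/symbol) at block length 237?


log2|A_typical| = nH = 237 * 0.959 = 227.283, so |A_typical| ~ 2^227.283 = 2.624e+68

2.624e+68


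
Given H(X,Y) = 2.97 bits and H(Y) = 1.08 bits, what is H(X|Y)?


H(X|Y) = H(X,Y) - H(Y) = 2.97 - 1.08 = 1.89

1.89 bits


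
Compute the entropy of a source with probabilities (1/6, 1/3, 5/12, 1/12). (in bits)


H = -sum(p_i * log2(p_i)). Terms: -(1/6)*log2(1/6) = 0.430827; -(1/3)*log2(1/3) = 0.528321; -(5/12)*log2(5/12) = 0.526264; -(1/12)*log2(1/12) = 0.298747. H = 0.430827 + 0.528321 + 0.526264 + 0.298747 = 1.7842

1.7842 bits


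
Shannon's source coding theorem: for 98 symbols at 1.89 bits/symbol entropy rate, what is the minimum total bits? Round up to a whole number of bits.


Minimum bits >= n * H = 98 * 1.89 = 185.22, rounded up to a whole number of bits = 186

186 bits


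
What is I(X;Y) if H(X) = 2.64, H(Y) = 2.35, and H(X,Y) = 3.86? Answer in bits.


I(X;Y) = H(X) + H(Y) - H(X,Y) = 2.64 + 2.35 - 3.86 = 1.13

1.13 bits


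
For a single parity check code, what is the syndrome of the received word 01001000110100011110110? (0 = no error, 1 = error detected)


Syndrome = XOR of all bits = 0 XOR 1 XOR 0 XOR 0 XOR 1 XOR 0 XOR 0 XOR 0 XOR 1 XOR 1 XOR 0 XOR 1 XOR 0 XOR 0 XOR 0 XOR 1 XOR 1 XOR 1 XOR 1 XOR 0 XOR 1 XOR 1 XOR 0 = 1

1


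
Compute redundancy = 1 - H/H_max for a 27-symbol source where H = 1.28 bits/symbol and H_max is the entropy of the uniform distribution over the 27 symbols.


H_max = log2(K) = log2(27) = 4.7549 bits/symbol. Redundancy = 1 - H/H_max = 1 - 1.28/4.7549 = 1 - 0.2692 = 0.7308

0.7308


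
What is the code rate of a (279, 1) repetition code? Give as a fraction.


Rate = k/n = 1/279

1/279


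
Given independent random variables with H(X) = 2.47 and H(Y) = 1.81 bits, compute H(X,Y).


For independent variables, H(X,Y) = H(X) + H(Y) = 2.47 + 1.81 = 4.28

4.28 bits


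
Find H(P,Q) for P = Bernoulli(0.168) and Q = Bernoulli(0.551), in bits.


H(P,Q) = -p*log2(q) - (1-p)*log2(1-q). -0.168*log2(0.551) = 0.144459; -0.832*log2(0.449) = 0.961137. H(P,Q) = 0.144459 + 0.961137 = 1.1056

1.1056 bits


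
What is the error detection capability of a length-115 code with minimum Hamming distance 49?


Detection capability = d_min - 1 = 49 - 1 = 48

48 errors


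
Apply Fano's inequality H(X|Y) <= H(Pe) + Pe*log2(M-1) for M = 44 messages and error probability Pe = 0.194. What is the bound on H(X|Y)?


H(Pe) = -Pe*log2(Pe) - (1-Pe)*log2(1-Pe) = -0.194*log2(0.194) - 0.806*log2(0.806) = 0.458979 + 0.250785 = 0.7098. Pe*log2(M-1) = 0.194*log2(43) = 1.052695. Bound = H(Pe) + Pe*log2(M-1) = 0.458979 + 0.250785 + 1.052695 = 1.7625

1.7625 bits


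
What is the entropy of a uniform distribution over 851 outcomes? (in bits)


H = log2(n) = log2(851) = 9.733

9.733 bits


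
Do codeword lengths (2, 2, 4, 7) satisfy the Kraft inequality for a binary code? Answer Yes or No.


Kraft sum = sum(2^(-l_i)) = 0.5703, need <= 1. Result: satisfied (a binary prefix-free code with these lengths exists)

Yes


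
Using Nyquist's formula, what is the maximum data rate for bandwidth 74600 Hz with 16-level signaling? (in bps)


Rate = 2 * B * log2(M) = 2 * 74600 * 4.0 = 596800.0

596800.0 bps


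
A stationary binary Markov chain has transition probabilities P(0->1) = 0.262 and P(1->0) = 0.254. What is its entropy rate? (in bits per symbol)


Stationary distribution: pi_0 = p10/(p01+p10) = 0.4922, pi_1 = 0.5078. Entropy rate H' = pi_0*H(p01) + pi_1*H(p10) = 0.4922*0.8297 + 0.5078*0.8176 = 0.8236

0.8236 bits/symbol


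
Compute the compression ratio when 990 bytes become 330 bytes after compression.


Ratio = original / compressed = 990 / 330 = 3.0

3.0


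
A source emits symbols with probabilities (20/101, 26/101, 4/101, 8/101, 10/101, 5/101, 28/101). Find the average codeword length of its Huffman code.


Huffman construction (repeatedly merge the two least-probable nodes; each merge adds 1 bit to every symbol beneath it): 4/101 + 5/101 = 9/101; 8/101 + 9/101 = 17/101; 10/101 + 17/101 = 27/101; 20/101 + 26/101 = 46/101; 27/101 + 28/101 = 55/101; 46/101 + 55/101 = 1. Resulting codeword lengths (in the order the probabilities were given): (2, 2, 5, 4, 3, 5, 2). L_avg = sum(p_i * l_i) = 20/101*2 + 26/101*2 + 4/101*5 + 8/101*4 + 10/101*3 + 5/101*5 + 28/101*2 = 255/101 = 2.5248

2.5248 bits


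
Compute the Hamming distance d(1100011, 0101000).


Count differing positions: ^ . . ^ . ^ ^ = 4 differences

4


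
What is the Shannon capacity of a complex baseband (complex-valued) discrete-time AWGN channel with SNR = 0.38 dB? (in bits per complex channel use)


SNR_linear = 10^(0.38/10) = 1.0914; C = log2(1 + SNR_linear) = log2(1 + 1.0914) = 1.0645

1.0645 bits/channel use


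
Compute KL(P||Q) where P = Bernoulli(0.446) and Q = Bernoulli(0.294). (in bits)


KL = p*log2(p/q) + (1-p)*log2((1-p)/(1-q)) = 0.446*log2(0.446/0.294) + 0.554*log2(0.554/0.706) = 0.0744

0.0744 bits


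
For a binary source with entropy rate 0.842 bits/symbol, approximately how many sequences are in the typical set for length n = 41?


log2|A_typical| = nH = 41 * 0.842 = 34.522, so |A_typical| ~ 2^34.522 = 2.467e+10

2.467e+10


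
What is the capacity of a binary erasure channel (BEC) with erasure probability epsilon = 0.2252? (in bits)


C = 1 - epsilon = 1 - 0.2252 = 0.7748

0.7748 bits


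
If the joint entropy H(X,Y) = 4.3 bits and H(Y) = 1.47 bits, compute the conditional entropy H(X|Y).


H(X|Y) = H(X,Y) - H(Y) = 4.3 - 1.47 = 2.83

2.83 bits


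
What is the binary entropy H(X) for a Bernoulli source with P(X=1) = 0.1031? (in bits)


H = -p*log2(p) - (1-p)*log2(1-p). -0.1031*log2(0.1031) = 0.337950; -0.8969*log2(0.8969) = 0.140796. H = 0.337950 + 0.140796 = 0.4787

0.4787 bits


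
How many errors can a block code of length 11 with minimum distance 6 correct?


Correction capability = floor((d-1)/2) = floor((6-1)/2) = 2

2 errors


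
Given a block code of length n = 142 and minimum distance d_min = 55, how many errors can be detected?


Detection capability = d_min - 1 = 55 - 1 = 54

54 errors


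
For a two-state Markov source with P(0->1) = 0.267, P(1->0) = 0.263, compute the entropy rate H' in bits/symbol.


Stationary distribution: pi_0 = p10/(p01+p10) = 0.4962, pi_1 = 0.5038. Entropy rate H' = pi_0*H(p01) + pi_1*H(p10) = 0.4962*0.8371 + 0.5038*0.8312 = 0.8342

0.8342 bits/symbol


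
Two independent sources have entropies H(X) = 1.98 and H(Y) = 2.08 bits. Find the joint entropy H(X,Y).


For independent variables, H(X,Y) = H(X) + H(Y) = 1.98 + 2.08 = 4.06

4.06 bits


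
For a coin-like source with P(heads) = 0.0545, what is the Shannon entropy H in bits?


H = -p*log2(p) - (1-p)*log2(1-p). -0.0545*log2(0.0545) = 0.228769; -0.9455*log2(0.9455) = 0.076444. H = 0.228769 + 0.076444 = 0.3052

0.3052 bits


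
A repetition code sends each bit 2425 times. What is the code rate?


Rate = k/n = 1/2425

1/2425


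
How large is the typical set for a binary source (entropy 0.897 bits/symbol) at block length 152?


log2|A_typical| = nH = 152 * 0.897 = 136.344, so |A_typical| ~ 2^136.344 = 1.106e+41

1.106e+41


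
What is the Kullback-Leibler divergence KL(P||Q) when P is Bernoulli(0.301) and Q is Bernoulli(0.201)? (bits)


KL = p*log2(p/q) + (1-p)*log2((1-p)/(1-q)) = 0.301*log2(0.301/0.201) + 0.699*log2(0.699/0.799) = 0.0405

0.0405 bits


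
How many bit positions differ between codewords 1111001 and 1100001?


Count differing positions: . . ^ ^ . . . = 2 differences

2


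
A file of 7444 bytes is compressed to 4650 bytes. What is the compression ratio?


Ratio = original / compressed = 7444 / 4650 = 1.6009

1.6009


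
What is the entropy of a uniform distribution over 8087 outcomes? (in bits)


H = log2(n) = log2(8087) = 12.9814

12.9814 bits


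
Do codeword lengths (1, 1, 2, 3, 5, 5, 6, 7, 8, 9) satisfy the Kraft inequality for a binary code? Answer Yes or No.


Kraft sum = sum(2^(-l_i)) = 1.4668, need <= 1. Result: violated (a binary prefix-free code with these lengths cannot exist)

No


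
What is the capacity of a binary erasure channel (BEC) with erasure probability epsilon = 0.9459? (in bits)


C = 1 - epsilon = 1 - 0.9459 = 0.0541

0.0541 bits


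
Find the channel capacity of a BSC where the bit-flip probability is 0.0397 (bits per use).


H(p) = -p*log2(p) - (1-p)*log2(1-p) = -0.0397*log2(0.0397) - 0.9603*log2(0.9603) = 0.184792 + 0.056123 = 0.2409. C = 1 - H(p) = 1 - 0.2409 = 0.7591

0.7591 bits


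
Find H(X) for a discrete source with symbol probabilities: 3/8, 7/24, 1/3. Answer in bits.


H = -sum(p_i * log2(p_i)). Terms: -(3/8)*log2(3/8) = 0.530639; -(7/24)*log2(7/24) = 0.518469; -(1/3)*log2(1/3) = 0.528321. H = 0.530639 + 0.518469 + 0.528321 = 1.5774

1.5774 bits


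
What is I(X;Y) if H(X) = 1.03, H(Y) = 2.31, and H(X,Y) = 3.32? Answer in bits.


I(X;Y) = H(X) + H(Y) - H(X,Y) = 1.03 + 2.31 - 3.32 = 0.02

0.02 bits


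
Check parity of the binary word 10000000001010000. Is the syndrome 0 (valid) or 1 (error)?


Syndrome = XOR of all bits = 1 XOR 0 XOR 0 XOR 0 XOR 0 XOR 0 XOR 0 XOR 0 XOR 0 XOR 0 XOR 1 XOR 0 XOR 1 XOR 0 XOR 0 XOR 0 XOR 0 = 1

1


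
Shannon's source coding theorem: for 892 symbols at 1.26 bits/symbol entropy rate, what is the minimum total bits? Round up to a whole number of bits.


Minimum bits >= n * H = 892 * 1.26 = 1123.92, rounded up to a whole number of bits = 1124

1124 bits


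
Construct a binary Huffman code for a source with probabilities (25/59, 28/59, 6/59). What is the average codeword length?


Huffman construction (repeatedly merge the two least-probable nodes; each merge adds 1 bit to every symbol beneath it): 6/59 + 25/59 = 31/59; 28/59 + 31/59 = 1. Resulting codeword lengths (in the order the probabilities were given): (2, 1, 2). L_avg = sum(p_i * l_i) = 25/59*2 + 28/59*1 + 6/59*2 = 90/59 = 1.5254

1.5254 bits


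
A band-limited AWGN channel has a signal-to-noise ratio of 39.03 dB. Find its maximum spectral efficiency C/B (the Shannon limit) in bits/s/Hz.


SNR_linear = 10^(39.03/10) = 7998.3426; C/B = log2(1 + SNR_linear) = log2(1 + 7998.3426) = 12.9657

12.9657 bits/s/Hz


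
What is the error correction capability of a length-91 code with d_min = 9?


Correction capability = floor((d-1)/2) = floor((9-1)/2) = 4

4 errors


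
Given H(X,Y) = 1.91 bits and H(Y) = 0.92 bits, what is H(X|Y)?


H(X|Y) = H(X,Y) - H(Y) = 1.91 - 0.92 = 0.99

0.99 bits


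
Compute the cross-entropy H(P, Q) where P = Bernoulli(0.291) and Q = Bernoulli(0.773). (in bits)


H(P,Q) = -p*log2(q) - (1-p)*log2(1-q). -0.291*log2(0.773) = 0.108095; -0.709*log2(0.227) = 1.516718. H(P,Q) = 0.108095 + 1.516718 = 1.6248

1.6248 bits


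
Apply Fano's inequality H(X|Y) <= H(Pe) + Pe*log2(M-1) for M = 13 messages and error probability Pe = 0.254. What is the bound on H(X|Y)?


H(Pe) = -Pe*log2(Pe) - (1-Pe)*log2(1-Pe) = -0.254*log2(0.254) - 0.746*log2(0.746) = 0.502183 + 0.315373 = 0.8176. Pe*log2(M-1) = 0.254*log2(12) = 0.910580. Bound = H(Pe) + Pe*log2(M-1) = 0.502183 + 0.315373 + 0.910580 = 1.7281

1.7281 bits


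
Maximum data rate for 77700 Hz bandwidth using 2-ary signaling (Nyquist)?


Rate = 2 * B * log2(M) = 2 * 77700 * 1.0 = 155400.0

155400.0 bps


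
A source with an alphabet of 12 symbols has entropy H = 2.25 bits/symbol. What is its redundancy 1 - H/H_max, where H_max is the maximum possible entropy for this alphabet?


H_max = log2(K) = log2(12) = 3.585 bits/symbol. Redundancy = 1 - H/H_max = 1 - 2.25/3.585 = 1 - 0.6276 = 0.3724

0.3724


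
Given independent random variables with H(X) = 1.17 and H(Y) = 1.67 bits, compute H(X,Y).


For independent variables, H(X,Y) = H(X) + H(Y) = 1.17 + 1.67 = 2.84

2.84 bits


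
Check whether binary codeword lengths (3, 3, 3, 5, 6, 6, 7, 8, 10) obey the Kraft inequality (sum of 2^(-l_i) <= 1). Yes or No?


Kraft sum = sum(2^(-l_i)) = 0.4502, need <= 1. Result: satisfied (a binary prefix-free code with these lengths exists)

Yes
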